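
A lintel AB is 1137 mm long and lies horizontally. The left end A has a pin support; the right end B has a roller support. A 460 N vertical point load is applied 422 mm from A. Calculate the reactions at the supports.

ΣM about A: B_y·1137 − 460·422 = 0 → B_y = 194120/1137 = 170.73 ≈ 170.7 N.
ΣF_y = 0: A_y + 170.73 − 460 = 0 → A_y = 289.3 N.
ΣF_x = 0: no horizontal applied forces, so A_x = 0.

A_x = 0, A_y = 289.3 N, B_y = 170.7 N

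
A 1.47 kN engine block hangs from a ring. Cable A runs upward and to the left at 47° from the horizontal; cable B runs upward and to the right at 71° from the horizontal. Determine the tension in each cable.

ΣF_x = 0: −T_A·cos47° + T_B·cos71° = 0 → T_B = 2.09479·T_A.
ΣF_y = 0: T_A·sin47° + T_B·sin71° = 1.47.
Substitute: T_A·(0.731354 + 2.09479·0.945519) = 1.47 → T_A = 0.542032 ≈ 0.5420 kN.
Then T_B = 2.09479 × 0.542032 = 1.135 kN.

T_A = 0.5420 kN, T_B = 1.135 kN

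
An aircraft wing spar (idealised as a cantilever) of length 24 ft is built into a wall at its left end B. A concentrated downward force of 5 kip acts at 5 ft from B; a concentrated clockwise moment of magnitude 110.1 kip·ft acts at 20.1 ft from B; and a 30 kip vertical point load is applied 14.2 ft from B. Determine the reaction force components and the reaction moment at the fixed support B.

ΣF_x = 0: B_x = 0.
ΣF_y = 0: B_y − 5 − 30 = 0 → B_y = 35.00 kip.
ΣM about B: M_B − 5·5 − 110.1 − 30·14.2 = 0 → M_B = 561.1 kip·ft.

B_x = 0, B_y = 35.00 kip, M_B = 561.1 kip·ft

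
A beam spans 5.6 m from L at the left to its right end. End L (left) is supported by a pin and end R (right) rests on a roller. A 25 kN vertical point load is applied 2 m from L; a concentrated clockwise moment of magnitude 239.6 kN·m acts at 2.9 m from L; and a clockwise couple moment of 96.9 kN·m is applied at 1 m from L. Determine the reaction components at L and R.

Taking moments about L: R_y·5.6 − 25·2 − 239.6 − 96.9 = 0 → R_y = 386.5/5.6 = 69.0179 ≈ 69.02 kN.
ΣF_y = 0: L_y + 69.0179 − 25 = 0 → L_y = -44.02 kN.
ΣF_x = 0: no horizontal applied forces, so L_x = 0.

L_x = 0, L_y = -44.02 kN, R_y = 69.02 kN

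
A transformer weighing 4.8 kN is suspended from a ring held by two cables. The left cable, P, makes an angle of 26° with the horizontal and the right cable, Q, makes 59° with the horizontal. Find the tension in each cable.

T_P = 2.482 kN, T_Q = 4.331 kN

ΣF_x = 0: −T_P·cos26° + T_Q·cos59° = 0 → T_Q = 1.7451·T_P.
ΣF_y = 0: T_P·sin26° + T_Q·sin59° = 4.8.
Substitute: T_P·(0.438371 + 1.7451·0.857167) = 4.8 → T_P = 2.48163 ≈ 2.482 kN.
Then T_Q = 1.7451 × 2.48163 = 4.331 kN.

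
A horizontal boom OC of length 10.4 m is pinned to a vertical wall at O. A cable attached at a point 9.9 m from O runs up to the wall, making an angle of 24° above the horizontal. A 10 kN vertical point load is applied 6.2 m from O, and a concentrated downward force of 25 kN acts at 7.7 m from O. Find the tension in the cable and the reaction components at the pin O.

T = 63.20 kN, O_x = 57.74 kN, O_y = 9.293 kN

ΣM about O: T·sin24°·9.9 − 10·6.2 − 25·7.7 = 0 → T = 254.5/(9.9·0.406737) = 63.2032 ≈ 63.20 kN.
ΣF_x = 0: O_x − T·cos24° = 0 → O_x = 63.2032 × 0.913545 = 57.74 kN.
ΣF_y = 0: O_y + T·sin24° − 10 − 25 = 0 → O_y = 35 − 63.2032 × 0.406737 = 9.293 kN.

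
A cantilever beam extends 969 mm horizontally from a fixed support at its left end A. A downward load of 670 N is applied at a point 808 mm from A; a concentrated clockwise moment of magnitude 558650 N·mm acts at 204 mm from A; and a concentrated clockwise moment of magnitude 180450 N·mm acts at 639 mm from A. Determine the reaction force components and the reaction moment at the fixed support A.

ΣF_x = 0: A_x = 0.
ΣF_y = 0: A_y − 670 = 0 → A_y = 670.0 N.
ΣM about A: M_A − 670·808 − 558650 − 180450 = 0 → M_A = 1280000 N·mm.

A_x = 0, A_y = 670.0 N, M_A = 1280000 N·mm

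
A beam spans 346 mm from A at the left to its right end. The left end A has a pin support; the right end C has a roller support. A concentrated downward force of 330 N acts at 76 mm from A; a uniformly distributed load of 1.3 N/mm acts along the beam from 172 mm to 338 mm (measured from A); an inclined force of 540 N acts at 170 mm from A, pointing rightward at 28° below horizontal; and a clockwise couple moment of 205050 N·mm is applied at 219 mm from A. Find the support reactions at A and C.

A_x = -476.8 N, A_y = -149.4 N, C_y = 948.7 N

Resultant of the distributed load: 1.3 × 166 = 215.8 N at 255 mm from A.
Moments about A: C_y·346 − 330·76 − (1.3·166)·255 − 540·sin28°·170 − 205050 = 0 → C_y = 328256/346 = 948.717 ≈ 948.7 N.
ΣF_y = 0: A_y + 948.717 − 330 − 1.3·166 − 540·sin28° = 0 → A_y = -149.4 N.
ΣF_x = 0: A_x + 540·cos28° = 0 → A_x = -476.8 N.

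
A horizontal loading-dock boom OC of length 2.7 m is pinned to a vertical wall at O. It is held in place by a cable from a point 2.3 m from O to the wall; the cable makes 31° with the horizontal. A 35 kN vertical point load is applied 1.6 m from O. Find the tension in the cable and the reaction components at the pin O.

T = 47.27 kN, O_x = 40.52 kN, O_y = 10.65 kN

ΣM about O: T·sin31°·2.3 − 35·1.6 = 0 → T = 56/(2.3·0.515038) = 47.2738 ≈ 47.27 kN.
ΣF_x = 0: O_x − T·cos31° = 0 → O_x = 47.2738 × 0.857167 = 40.52 kN.
ΣF_y = 0: O_y + T·sin31° − 35 = 0 → O_y = 35 − 47.2738 × 0.515038 = 10.65 kN.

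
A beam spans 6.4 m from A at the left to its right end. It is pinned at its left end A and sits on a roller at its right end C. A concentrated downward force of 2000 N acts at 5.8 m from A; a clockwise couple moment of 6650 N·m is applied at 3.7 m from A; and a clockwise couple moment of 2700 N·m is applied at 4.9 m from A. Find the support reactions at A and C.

Taking moments about A: C_y·6.4 − 2000·5.8 − 6650 − 2700 = 0 → C_y = 20950/6.4 = 3273.44 ≈ 3273 N.
ΣF_y = 0: A_y + 3273.44 − 2000 = 0 → A_y = -1273 N.
ΣF_x = 0: no horizontal applied forces, so A_x = 0.

A_x = 0, A_y = -1273 N, C_y = 3273 N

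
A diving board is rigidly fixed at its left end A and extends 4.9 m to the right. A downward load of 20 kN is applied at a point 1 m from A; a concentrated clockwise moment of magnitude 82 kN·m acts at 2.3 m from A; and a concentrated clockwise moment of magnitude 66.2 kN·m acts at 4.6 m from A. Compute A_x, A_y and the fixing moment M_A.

ΣF_x = 0: A_x = 0.
ΣF_y = 0: A_y − 20 = 0 → A_y = 20.00 kN.
ΣM about A: M_A − 20·1 − 82 − 66.2 = 0 → M_A = 168.2 kN·m.

A_x = 0, A_y = 20.00 kN, M_A = 168.2 kN·m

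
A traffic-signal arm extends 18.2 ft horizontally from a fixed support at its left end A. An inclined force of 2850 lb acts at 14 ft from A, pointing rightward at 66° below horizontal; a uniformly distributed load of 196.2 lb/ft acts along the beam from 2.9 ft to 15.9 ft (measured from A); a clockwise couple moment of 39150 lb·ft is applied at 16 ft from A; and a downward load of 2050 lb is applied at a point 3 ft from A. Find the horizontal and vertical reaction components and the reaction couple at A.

A_x = -1159 lb, A_y = 7204 lb, M_A = 105700 lb·ft

Resultant of the distributed load: 196.2 × 13 = 2550.6 lb at 9.4 ft from A.
ΣF_x = 0: A_x + 2850·cos66° = 0 → A_x = -1159 lb.
ΣF_y = 0: A_y − 2850·sin66° − 196.2·13 − 2050 = 0 → A_y = 7204 lb.
ΣM about A: M_A − 2850·sin66°·14 − (196.2·13)·9.4 − 39150 − 2050·3 = 0 → M_A = 105700 lb·ft.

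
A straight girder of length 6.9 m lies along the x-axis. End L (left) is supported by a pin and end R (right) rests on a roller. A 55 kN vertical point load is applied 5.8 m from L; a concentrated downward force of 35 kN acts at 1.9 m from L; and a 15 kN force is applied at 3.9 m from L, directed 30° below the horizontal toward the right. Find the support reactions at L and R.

L_x = -12.99 kN, L_y = 37.39 kN, R_y = 60.11 kN

ΣM about L: R_y·6.9 − 55·5.8 − 35·1.9 − 15·sin30°·3.9 = 0 → R_y = 414.75/6.9 = 60.1087 ≈ 60.11 kN.
ΣF_y = 0: L_y + 60.1087 − 55 − 35 − 15·sin30° = 0 → L_y = 37.39 kN.
ΣF_x = 0: L_x + 15·cos30° = 0 → L_x = -12.99 kN.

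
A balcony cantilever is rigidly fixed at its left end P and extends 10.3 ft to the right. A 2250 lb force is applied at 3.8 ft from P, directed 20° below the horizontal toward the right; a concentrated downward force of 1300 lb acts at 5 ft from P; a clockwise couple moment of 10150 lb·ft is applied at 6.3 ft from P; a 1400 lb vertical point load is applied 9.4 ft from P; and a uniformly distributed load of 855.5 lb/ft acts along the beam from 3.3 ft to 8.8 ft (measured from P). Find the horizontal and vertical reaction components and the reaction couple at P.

Resultant of the distributed load: 855.5 × 5.5 = 4705.25 lb at 6.05 ft from P.
ΣF_x = 0: P_x + 2250·cos20° = 0 → P_x = -2114 lb.
ΣF_y = 0: P_y − 2250·sin20° − 1300 − 1400 − 855.5·5.5 = 0 → P_y = 8175 lb.
ΣM about P: M_P − 2250·sin20°·3.8 − 1300·5 − 10150 − 1400·9.4 − (855.5·5.5)·6.05 = 0 → M_P = 61200 lb·ft.

P_x = -2114 lb, P_y = 8175 lb, M_P = 61200 lb·ft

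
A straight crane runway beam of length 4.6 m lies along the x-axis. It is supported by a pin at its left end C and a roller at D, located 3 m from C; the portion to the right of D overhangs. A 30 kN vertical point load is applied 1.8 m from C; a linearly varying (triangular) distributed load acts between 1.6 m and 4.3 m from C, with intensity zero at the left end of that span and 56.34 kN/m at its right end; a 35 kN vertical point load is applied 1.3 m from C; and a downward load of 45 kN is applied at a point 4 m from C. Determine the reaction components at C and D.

Resultant of the triangular load: ½ × 56.34 × 2.7 = 76.059 kN, acting at 3.4 m from C (one-third of the span from the peak).
Moments about C: D_y·3 − 30·1.8 − (½·56.34·2.7)·3.4 − 35·1.3 − 45·4 = 0 → D_y = 538.1006/3 = 179.367 ≈ 179.4 kN.
ΣF_y = 0: C_y + 179.367 − 30 − ½·56.34·2.7 − 35 − 45 = 0 → C_y = 6.692 kN.
ΣF_x = 0: no horizontal applied forces, so C_x = 0.

C_x = 0, C_y = 6.692 kN, D_y = 179.4 kN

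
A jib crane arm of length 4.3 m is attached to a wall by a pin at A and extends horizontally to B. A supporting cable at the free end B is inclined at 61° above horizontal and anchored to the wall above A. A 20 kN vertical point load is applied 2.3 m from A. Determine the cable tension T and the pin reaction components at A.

T = 12.23 kN, A_x = 5.930 kN, A_y = 9.302 kN

ΣM about A: T·sin61°·4.3 − 20·2.3 = 0 → T = 46/(4.3·0.87462) = 12.2312 ≈ 12.23 kN.
ΣF_x = 0: A_x − T·cos61° = 0 → A_x = 12.2312 × 0.48481 = 5.930 kN.
ΣF_y = 0: A_y + T·sin61° − 20 = 0 → A_y = 20 − 12.2312 × 0.87462 = 9.302 kN.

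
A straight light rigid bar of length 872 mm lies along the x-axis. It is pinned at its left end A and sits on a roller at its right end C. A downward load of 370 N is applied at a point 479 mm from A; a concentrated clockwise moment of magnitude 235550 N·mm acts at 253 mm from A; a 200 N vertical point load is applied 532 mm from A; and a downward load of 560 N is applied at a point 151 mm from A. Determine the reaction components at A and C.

A_x = 0, A_y = 437.6 N, C_y = 692.4 N

Moments about A: C_y·872 − 370·479 − 235550 − 200·532 − 560·151 = 0 → C_y = 603740/872 = 692.362 ≈ 692.4 N.
ΣF_y = 0: A_y + 692.362 − 370 − 200 − 560 = 0 → A_y = 437.6 N.
ΣF_x = 0: no horizontal applied forces, so A_x = 0.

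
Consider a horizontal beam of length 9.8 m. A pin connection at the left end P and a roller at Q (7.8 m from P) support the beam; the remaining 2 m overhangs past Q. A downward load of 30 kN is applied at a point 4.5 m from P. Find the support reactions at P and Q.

P_x = 0, P_y = 12.69 kN, Q_y = 17.31 kN

Taking moments about P: Q_y·7.8 − 30·4.5 = 0 → Q_y = 135/7.8 = 17.3077 ≈ 17.31 kN.
ΣF_y = 0: P_y + 17.3077 − 30 = 0 → P_y = 12.69 kN.
ΣF_x = 0: no horizontal applied forces, so P_x = 0.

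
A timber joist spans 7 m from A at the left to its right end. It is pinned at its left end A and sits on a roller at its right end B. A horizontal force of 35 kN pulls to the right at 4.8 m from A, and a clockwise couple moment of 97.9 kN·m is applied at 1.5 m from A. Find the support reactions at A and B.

A_x = -35.00 kN, A_y = -13.99 kN, B_y = 13.99 kN

Moments about A: B_y·7 − 97.9 = 0 → B_y = 97.9/7 = 13.9857 ≈ 13.99 kN.
ΣF_y = 0: A_y + 13.9857  = 0 → A_y = -13.99 kN.
ΣF_x = 0: A_x + 35 = 0 → A_x = -35.00 kN.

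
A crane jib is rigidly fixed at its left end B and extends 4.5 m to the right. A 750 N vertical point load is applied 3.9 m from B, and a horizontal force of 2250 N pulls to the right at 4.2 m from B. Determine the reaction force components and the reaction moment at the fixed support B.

ΣF_x = 0: B_x + 2250 = 0 → B_x = -2250 N.
ΣF_y = 0: B_y − 750 = 0 → B_y = 750.0 N.
ΣM about B: M_B − 750·3.9 = 0 → M_B = 2925 N·m.

B_x = -2250 N, B_y = 750.0 N, M_B = 2925 N·m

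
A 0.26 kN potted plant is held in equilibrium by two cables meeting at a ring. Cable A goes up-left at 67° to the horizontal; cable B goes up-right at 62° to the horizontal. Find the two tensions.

T_A = 0.1571 kN, T_B = 0.1307 kN

ΣF_x = 0: −T_A·cos67° + T_B·cos62° = 0 → T_B = 0.832279·T_A.
ΣF_y = 0: T_A·sin67° + T_B·sin62° = 0.26.
Substitute: T_A·(0.920505 + 0.832279·0.882948) = 0.26 → T_A = 0.157065 ≈ 0.1571 kN.
Then T_B = 0.832279 × 0.157065 = 0.1307 kN.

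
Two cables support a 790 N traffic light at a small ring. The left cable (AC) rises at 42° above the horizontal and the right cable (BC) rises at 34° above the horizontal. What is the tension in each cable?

ΣF_x = 0: −T_AC·cos42° + T_BC·cos34° = 0 → T_BC = 0.896395·T_AC.
ΣF_y = 0: T_AC·sin42° + T_BC·sin34° = 790.
Substitute: T_AC·(0.669131 + 0.896395·0.559193) = 790 → T_AC = 674.989 ≈ 675.0 N.
Then T_BC = 0.896395 × 674.989 = 605.1 N.

T_AC = 675.0 N, T_BC = 605.1 N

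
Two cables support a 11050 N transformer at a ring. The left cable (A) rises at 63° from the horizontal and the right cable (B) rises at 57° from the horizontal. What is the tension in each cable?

T_A = 6949 N, T_B = 5793 N

ΣF_x = 0: −T_A·cos63° + T_B·cos57° = 0 → T_B = 0.833562·T_A.
ΣF_y = 0: T_A·sin63° + T_B·sin57° = 11050.
Substitute: T_A·(0.891007 + 0.833562·0.838671) = 11050 → T_A = 6949.29 ≈ 6949 N.
Then T_B = 0.833562 × 6949.29 = 5793 N.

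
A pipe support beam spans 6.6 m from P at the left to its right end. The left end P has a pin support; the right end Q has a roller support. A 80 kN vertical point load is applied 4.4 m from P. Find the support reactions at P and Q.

P_x = 0, P_y = 26.67 kN, Q_y = 53.33 kN

Taking moments about P: Q_y·6.6 − 80·4.4 = 0 → Q_y = 352/6.6 = 53.3333 ≈ 53.33 kN.
ΣF_y = 0: P_y + 53.3333 − 80 = 0 → P_y = 26.67 kN.
ΣF_x = 0: no horizontal applied forces, so P_x = 0.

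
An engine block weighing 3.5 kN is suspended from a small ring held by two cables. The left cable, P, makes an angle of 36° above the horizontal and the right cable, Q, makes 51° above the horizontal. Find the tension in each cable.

ΣF_x = 0: −T_P·cos36° + T_Q·cos51° = 0 → T_Q = 1.28554·T_P.
ΣF_y = 0: T_P·sin36° + T_Q·sin51° = 3.5.
Substitute: T_P·(0.587785 + 1.28554·0.777146) = 3.5 → T_P = 2.20565 ≈ 2.206 kN.
Then T_Q = 1.28554 × 2.20565 = 2.835 kN.

T_P = 2.206 kN, T_Q = 2.835 kN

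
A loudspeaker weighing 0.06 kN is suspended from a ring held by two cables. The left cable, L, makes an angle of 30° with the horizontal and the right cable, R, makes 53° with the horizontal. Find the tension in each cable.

ΣF_x = 0: −T_L·cos30° + T_R·cos53° = 0 → T_R = 1.43902·T_L.
ΣF_y = 0: T_L·sin30° + T_R·sin53° = 0.06.
Substitute: T_L·(0.5 + 1.43902·0.798636) = 0.06 → T_L = 0.0363801 ≈ 0.03638 kN.
Then T_R = 1.43902 × 0.0363801 = 0.05235 kN.

T_L = 0.03638 kN, T_R = 0.05235 kN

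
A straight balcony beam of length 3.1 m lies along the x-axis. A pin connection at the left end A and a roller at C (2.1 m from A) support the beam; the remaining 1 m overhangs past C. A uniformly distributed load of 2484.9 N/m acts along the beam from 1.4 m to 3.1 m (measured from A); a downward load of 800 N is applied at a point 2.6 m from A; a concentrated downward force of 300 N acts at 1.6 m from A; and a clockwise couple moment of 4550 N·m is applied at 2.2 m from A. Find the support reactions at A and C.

Resultant of the distributed load: 2484.9 × 1.7 = 4224.33 N at 2.25 m from A.
Taking moments about A: C_y·2.1 − (2484.9·1.7)·2.25 − 800·2.6 − 300·1.6 − 4550 = 0 → C_y = 16614.7425/2.1 = 7911.78 ≈ 7912 N.
ΣF_y = 0: A_y + 7911.78 − 2484.9·1.7 − 800 − 300 = 0 → A_y = -2587 N.
ΣF_x = 0: no horizontal applied forces, so A_x = 0.

A_x = 0, A_y = -2587 N, C_y = 7912 N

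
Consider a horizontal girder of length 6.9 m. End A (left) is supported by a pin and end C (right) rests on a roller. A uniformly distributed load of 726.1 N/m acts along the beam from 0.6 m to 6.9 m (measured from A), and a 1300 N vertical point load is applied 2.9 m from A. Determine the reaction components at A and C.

A_x = 0, A_y = 2842 N, C_y = 3032 N

Resultant of the distributed load: 726.1 × 6.3 = 4574.43 N at 3.75 m from A.
Taking moments about A: C_y·6.9 − (726.1·6.3)·3.75 − 1300·2.9 = 0 → C_y = 20924.1125/6.9 = 3032.48 ≈ 3032 N.
ΣF_y = 0: A_y + 3032.48 − 726.1·6.3 − 1300 = 0 → A_y = 2842 N.
ΣF_x = 0: no horizontal applied forces, so A_x = 0.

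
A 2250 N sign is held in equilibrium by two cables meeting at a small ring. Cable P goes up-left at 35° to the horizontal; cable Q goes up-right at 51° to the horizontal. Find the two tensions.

T_P = 1419 N, T_Q = 1848 N

ΣF_x = 0: −T_P·cos35° + T_Q·cos51° = 0 → T_Q = 1.30165·T_P.
ΣF_y = 0: T_P·sin35° + T_Q·sin51° = 2250.
Substitute: T_P·(0.573576 + 1.30165·0.777146) = 2250 → T_P = 1419.43 ≈ 1419 N.
Then T_Q = 1.30165 × 1419.43 = 1848 N.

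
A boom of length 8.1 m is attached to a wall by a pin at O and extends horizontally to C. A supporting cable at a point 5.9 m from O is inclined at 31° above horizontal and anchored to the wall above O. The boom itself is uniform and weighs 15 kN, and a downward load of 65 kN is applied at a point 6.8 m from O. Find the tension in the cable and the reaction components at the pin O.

T = 165.4 kN, O_x = 141.8 kN, O_y = -5.212 kN

ΣM about O: T·sin31°·5.9 − 15·4.05 − 65·6.8 = 0 → T = 502.75/(5.9·0.515038) = 165.448 ≈ 165.4 kN.
ΣF_x = 0: O_x − T·cos31° = 0 → O_x = 165.448 × 0.857167 = 141.8 kN.
ΣF_y = 0: O_y + T·sin31° − 15 − 65 = 0 → O_y = 80 − 165.448 × 0.515038 = -5.212 kN.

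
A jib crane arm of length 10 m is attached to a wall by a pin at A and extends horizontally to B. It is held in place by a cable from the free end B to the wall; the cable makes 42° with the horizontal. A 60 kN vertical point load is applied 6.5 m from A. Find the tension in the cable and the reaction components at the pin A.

T = 58.28 kN, A_x = 43.31 kN, A_y = 21.00 kN

ΣM about A: T·sin42°·10 − 60·6.5 = 0 → T = 390/(10·0.669131) = 58.2846 ≈ 58.28 kN.
ΣF_x = 0: A_x − T·cos42° = 0 → A_x = 58.2846 × 0.743145 = 43.31 kN.
ΣF_y = 0: A_y + T·sin42° − 60 = 0 → A_y = 60 − 58.2846 × 0.669131 = 21.00 kN.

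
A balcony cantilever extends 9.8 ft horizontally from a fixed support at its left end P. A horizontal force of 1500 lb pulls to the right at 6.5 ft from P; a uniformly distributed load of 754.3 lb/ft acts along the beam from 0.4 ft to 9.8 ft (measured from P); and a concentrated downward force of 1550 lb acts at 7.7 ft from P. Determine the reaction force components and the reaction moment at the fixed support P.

P_x = -1500 lb, P_y = 8640 lb, M_P = 48100 lb·ft

Resultant of the distributed load: 754.3 × 9.4 = 7090.42 lb at 5.1 ft from P.
ΣF_x = 0: P_x + 1500 = 0 → P_x = -1500 lb.
ΣF_y = 0: P_y − 754.3·9.4 − 1550 = 0 → P_y = 8640 lb.
ΣM about P: M_P − (754.3·9.4)·5.1 − 1550·7.7 = 0 → M_P = 48100 lb·ft.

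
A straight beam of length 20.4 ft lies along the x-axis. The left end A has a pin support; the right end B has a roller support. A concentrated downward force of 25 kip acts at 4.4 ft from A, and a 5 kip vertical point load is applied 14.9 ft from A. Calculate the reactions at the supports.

ΣM about A: B_y·20.4 − 25·4.4 − 5·14.9 = 0 → B_y = 184.5/20.4 = 9.04412 ≈ 9.044 kip.
ΣF_y = 0: A_y + 9.04412 − 25 − 5 = 0 → A_y = 20.96 kip.
ΣF_x = 0: no horizontal applied forces, so A_x = 0.

A_x = 0, A_y = 20.96 kip, B_y = 9.044 kip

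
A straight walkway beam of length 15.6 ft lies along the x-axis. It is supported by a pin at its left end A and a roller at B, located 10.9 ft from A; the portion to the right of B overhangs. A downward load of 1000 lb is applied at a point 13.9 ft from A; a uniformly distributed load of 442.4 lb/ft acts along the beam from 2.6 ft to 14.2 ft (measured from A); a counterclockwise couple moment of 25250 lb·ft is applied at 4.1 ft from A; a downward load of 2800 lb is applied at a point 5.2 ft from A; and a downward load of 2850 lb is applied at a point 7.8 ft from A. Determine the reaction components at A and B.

Resultant of the distributed load: 442.4 × 11.6 = 5131.84 lb at 8.4 ft from A.
ΣM about A: B_y·10.9 − 1000·13.9 − (442.4·11.6)·8.4 + 25250 − 2800·5.2 − 2850·7.8 = 0 → B_y = 68547.456/10.9 = 6288.76 ≈ 6289 lb.
ΣF_y = 0: A_y + 6288.76 − 1000 − 442.4·11.6 − 2800 − 2850 = 0 → A_y = 5493 lb.
ΣF_x = 0: no horizontal applied forces, so A_x = 0.

A_x = 0, A_y = 5493 lb, B_y = 6289 lb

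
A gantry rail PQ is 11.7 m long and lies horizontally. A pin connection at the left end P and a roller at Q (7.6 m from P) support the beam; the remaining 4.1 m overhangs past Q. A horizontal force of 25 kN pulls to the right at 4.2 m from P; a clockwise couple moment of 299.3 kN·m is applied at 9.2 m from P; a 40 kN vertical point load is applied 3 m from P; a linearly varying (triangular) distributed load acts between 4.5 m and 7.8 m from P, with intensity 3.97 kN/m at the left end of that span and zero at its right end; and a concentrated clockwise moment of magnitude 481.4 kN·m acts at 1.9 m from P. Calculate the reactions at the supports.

P_x = -25.00 kN, P_y = -76.79 kN, Q_y = 123.3 kN

Resultant of the triangular load: ½ × 3.97 × 3.3 = 6.5505 kN, acting at 5.6 m from P (one-third of the span from the peak).
Moments about P: Q_y·7.6 − 299.3 − 40·3 − (½·3.97·3.3)·5.6 − 481.4 = 0 → Q_y = 937.3828/7.6 = 123.34 ≈ 123.3 kN.
ΣF_y = 0: P_y + 123.34 − 40 − ½·3.97·3.3 = 0 → P_y = -76.79 kN.
ΣF_x = 0: P_x + 25 = 0 → P_x = -25.00 kN.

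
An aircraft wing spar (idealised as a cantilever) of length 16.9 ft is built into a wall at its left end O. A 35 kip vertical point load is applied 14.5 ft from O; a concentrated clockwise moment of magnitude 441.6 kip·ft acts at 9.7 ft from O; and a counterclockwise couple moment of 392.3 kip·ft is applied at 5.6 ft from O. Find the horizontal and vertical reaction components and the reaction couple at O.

ΣF_x = 0: O_x = 0.
ΣF_y = 0: O_y − 35 = 0 → O_y = 35.00 kip.
ΣM about O: M_O − 35·14.5 − 441.6 + 392.3 = 0 → M_O = 556.8 kip·ft.

O_x = 0, O_y = 35.00 kip, M_O = 556.8 kip·ft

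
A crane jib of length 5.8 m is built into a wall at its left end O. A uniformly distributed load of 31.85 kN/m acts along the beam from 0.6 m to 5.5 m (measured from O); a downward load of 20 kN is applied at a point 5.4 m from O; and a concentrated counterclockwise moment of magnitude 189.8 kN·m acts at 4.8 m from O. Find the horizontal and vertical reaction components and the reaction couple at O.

Resultant of the distributed load: 31.85 × 4.9 = 156.065 kN at 3.05 m from O.
ΣF_x = 0: O_x = 0.
ΣF_y = 0: O_y − 31.85·4.9 − 20 = 0 → O_y = 176.1 kN.
ΣM about O: M_O − (31.85·4.9)·3.05 − 20·5.4 + 189.8 = 0 → M_O = 394.2 kN·m.

O_x = 0, O_y = 176.1 kN, M_O = 394.2 kN·m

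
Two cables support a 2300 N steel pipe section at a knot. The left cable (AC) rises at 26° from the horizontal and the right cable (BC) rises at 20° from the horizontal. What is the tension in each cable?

T_AC = 3005 N, T_BC = 2874 N

ΣF_x = 0: −T_AC·cos26° + T_BC·cos20° = 0 → T_BC = 0.956477·T_AC.
ΣF_y = 0: T_AC·sin26° + T_BC·sin20° = 2300.
Substitute: T_AC·(0.438371 + 0.956477·0.34202) = 2300 → T_AC = 3004.55 ≈ 3005 N.
Then T_BC = 0.956477 × 3004.55 = 2874 N.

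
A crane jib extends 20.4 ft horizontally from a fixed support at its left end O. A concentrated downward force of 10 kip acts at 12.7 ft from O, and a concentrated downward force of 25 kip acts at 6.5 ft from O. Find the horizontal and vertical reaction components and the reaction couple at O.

O_x = 0, O_y = 35.00 kip, M_O = 289.5 kip·ft

ΣF_x = 0: O_x = 0.
ΣF_y = 0: O_y − 10 − 25 = 0 → O_y = 35.00 kip.
ΣM about O: M_O − 10·12.7 − 25·6.5 = 0 → M_O = 289.5 kip·ft.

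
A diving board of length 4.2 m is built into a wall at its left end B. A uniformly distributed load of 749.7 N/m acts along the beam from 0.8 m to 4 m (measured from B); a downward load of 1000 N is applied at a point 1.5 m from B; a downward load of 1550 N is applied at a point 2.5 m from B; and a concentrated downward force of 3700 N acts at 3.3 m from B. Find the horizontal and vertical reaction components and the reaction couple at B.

Resultant of the distributed load: 749.7 × 3.2 = 2399.04 N at 2.4 m from B.
ΣF_x = 0: B_x = 0.
ΣF_y = 0: B_y − 749.7·3.2 − 1000 − 1550 − 3700 = 0 → B_y = 8649 N.
ΣM about B: M_B − (749.7·3.2)·2.4 − 1000·1.5 − 1550·2.5 − 3700·3.3 = 0 → M_B = 23340 N·m.

B_x = 0, B_y = 8649 N, M_B = 23340 N·m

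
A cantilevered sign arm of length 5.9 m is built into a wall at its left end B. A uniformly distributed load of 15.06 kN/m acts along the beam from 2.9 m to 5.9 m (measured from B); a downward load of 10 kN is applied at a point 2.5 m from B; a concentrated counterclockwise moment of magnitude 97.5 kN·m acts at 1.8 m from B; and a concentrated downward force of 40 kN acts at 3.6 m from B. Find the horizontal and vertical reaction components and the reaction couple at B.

Resultant of the distributed load: 15.06 × 3 = 45.18 kN at 4.4 m from B.
ΣF_x = 0: B_x = 0.
ΣF_y = 0: B_y − 15.06·3 − 10 − 40 = 0 → B_y = 95.18 kN.
ΣM about B: M_B − (15.06·3)·4.4 − 10·2.5 + 97.5 − 40·3.6 = 0 → M_B = 270.3 kN·m.

B_x = 0, B_y = 95.18 kN, M_B = 270.3 kN·m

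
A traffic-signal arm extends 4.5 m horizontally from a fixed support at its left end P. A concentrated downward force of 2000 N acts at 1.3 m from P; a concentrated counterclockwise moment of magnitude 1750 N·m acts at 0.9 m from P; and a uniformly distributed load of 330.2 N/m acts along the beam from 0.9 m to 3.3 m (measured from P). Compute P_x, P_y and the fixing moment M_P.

Resultant of the distributed load: 330.2 × 2.4 = 792.48 N at 2.1 m from P.
ΣF_x = 0: P_x = 0.
ΣF_y = 0: P_y − 2000 − 330.2·2.4 = 0 → P_y = 2792 N.
ΣM about P: M_P − 2000·1.3 + 1750 − (330.2·2.4)·2.1 = 0 → M_P = 2514 N·m.

P_x = 0, P_y = 2792 N, M_P = 2514 N·m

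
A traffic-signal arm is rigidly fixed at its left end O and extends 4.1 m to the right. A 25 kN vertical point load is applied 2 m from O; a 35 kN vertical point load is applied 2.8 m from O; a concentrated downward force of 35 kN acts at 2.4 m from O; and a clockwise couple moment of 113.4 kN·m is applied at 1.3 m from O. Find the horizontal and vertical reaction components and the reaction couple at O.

O_x = 0, O_y = 95.00 kN, M_O = 345.4 kN·m

ΣF_x = 0: O_x = 0.
ΣF_y = 0: O_y − 25 − 35 − 35 = 0 → O_y = 95.00 kN.
ΣM about O: M_O − 25·2 − 35·2.8 − 35·2.4 − 113.4 = 0 → M_O = 345.4 kN·m.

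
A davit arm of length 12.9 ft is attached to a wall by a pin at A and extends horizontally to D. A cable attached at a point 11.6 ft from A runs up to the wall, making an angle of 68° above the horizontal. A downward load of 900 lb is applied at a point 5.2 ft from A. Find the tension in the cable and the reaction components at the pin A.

T = 435.1 lb, A_x = 163.0 lb, A_y = 496.6 lb

ΣM about A: T·sin68°·11.6 − 900·5.2 = 0 → T = 4680/(11.6·0.927184) = 435.133 ≈ 435.1 lb.
ΣF_x = 0: A_x − T·cos68° = 0 → A_x = 435.133 × 0.374607 = 163.0 lb.
ΣF_y = 0: A_y + T·sin68° − 900 = 0 → A_y = 900 − 435.133 × 0.927184 = 496.6 lb.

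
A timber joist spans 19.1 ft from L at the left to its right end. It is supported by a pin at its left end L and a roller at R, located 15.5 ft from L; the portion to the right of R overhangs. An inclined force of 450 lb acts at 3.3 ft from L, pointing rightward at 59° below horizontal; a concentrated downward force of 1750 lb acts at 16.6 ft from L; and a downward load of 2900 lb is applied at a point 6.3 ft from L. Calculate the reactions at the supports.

L_x = -231.8 lb, L_y = 1901 lb, R_y = 3135 lb

ΣM about L: R_y·15.5 − 450·sin59°·3.3 − 1750·16.6 − 2900·6.3 = 0 → R_y = 48592.9/15.5 = 3135.03 ≈ 3135 lb.
ΣF_y = 0: L_y + 3135.03 − 450·sin59° − 1750 − 2900 = 0 → L_y = 1901 lb.
ΣF_x = 0: L_x + 450·cos59° = 0 → L_x = -231.8 lb.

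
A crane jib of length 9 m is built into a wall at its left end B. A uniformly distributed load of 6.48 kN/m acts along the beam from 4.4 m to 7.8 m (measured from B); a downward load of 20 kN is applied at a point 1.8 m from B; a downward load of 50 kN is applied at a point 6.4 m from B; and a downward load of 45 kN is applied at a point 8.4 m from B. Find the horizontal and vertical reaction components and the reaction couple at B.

Resultant of the distributed load: 6.48 × 3.4 = 22.032 kN at 6.1 m from B.
ΣF_x = 0: B_x = 0.
ΣF_y = 0: B_y − 6.48·3.4 − 20 − 50 − 45 = 0 → B_y = 137.0 kN.
ΣM about B: M_B − (6.48·3.4)·6.1 − 20·1.8 − 50·6.4 − 45·8.4 = 0 → M_B = 868.4 kN·m.

B_x = 0, B_y = 137.0 kN, M_B = 868.4 kN·m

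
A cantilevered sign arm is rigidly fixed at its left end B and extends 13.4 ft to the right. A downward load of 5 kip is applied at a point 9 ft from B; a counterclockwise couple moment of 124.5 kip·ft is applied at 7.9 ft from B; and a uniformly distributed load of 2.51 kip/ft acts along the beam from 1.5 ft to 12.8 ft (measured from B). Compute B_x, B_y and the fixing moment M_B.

B_x = 0, B_y = 33.36 kip, M_B = 123.3 kip·ft

Resultant of the distributed load: 2.51 × 11.3 = 28.363 kip at 7.15 ft from B.
ΣF_x = 0: B_x = 0.
ΣF_y = 0: B_y − 5 − 2.51·11.3 = 0 → B_y = 33.36 kip.
ΣM about B: M_B − 5·9 + 124.5 − (2.51·11.3)·7.15 = 0 → M_B = 123.3 kip·ft.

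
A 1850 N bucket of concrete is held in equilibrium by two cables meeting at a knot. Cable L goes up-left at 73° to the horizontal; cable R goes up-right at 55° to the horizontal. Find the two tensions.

ΣF_x = 0: −T_L·cos73° + T_R·cos55° = 0 → T_R = 0.509735·T_L.
ΣF_y = 0: T_L·sin73° + T_R·sin55° = 1850.
Substitute: T_L·(0.956305 + 0.509735·0.819152) = 1850 → T_L = 1346.58 ≈ 1347 N.
Then T_R = 0.509735 × 1346.58 = 686.4 N.

T_L = 1347 N, T_R = 686.4 N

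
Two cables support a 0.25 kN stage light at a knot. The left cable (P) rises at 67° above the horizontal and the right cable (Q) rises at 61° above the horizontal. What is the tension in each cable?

T_P = 0.1538 kN, T_Q = 0.1240 kN

ΣF_x = 0: −T_P·cos67° + T_Q·cos61° = 0 → T_Q = 0.805948·T_P.
ΣF_y = 0: T_P·sin67° + T_Q·sin61° = 0.25.
Substitute: T_P·(0.920505 + 0.805948·0.87462) = 0.25 → T_P = 0.153808 ≈ 0.1538 kN.
Then T_Q = 0.805948 × 0.153808 = 0.1240 kN.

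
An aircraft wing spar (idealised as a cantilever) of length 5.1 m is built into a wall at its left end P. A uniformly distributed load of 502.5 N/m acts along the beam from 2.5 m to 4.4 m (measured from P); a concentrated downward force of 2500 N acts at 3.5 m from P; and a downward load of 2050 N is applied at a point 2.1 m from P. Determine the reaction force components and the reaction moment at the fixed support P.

Resultant of the distributed load: 502.5 × 1.9 = 954.75 N at 3.45 m from P.
ΣF_x = 0: P_x = 0.
ΣF_y = 0: P_y − 502.5·1.9 − 2500 − 2050 = 0 → P_y = 5505 N.
ΣM about P: M_P − (502.5·1.9)·3.45 − 2500·3.5 − 2050·2.1 = 0 → M_P = 16350 N·m.

P_x = 0, P_y = 5505 N, M_P = 16350 N·m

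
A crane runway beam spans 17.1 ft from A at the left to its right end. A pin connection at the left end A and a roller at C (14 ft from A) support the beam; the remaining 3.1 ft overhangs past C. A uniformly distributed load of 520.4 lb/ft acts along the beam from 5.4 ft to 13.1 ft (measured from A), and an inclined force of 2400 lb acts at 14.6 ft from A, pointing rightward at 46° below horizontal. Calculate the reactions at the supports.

Resultant of the distributed load: 520.4 × 7.7 = 4007.08 lb at 9.25 ft from A.
Moments about A: C_y·14 − (520.4·7.7)·9.25 − 2400·sin46°·14.6 = 0 → C_y = 62271.2/14 = 4447.94 ≈ 4448 lb.
ΣF_y = 0: A_y + 4447.94 − 520.4·7.7 − 2400·sin46° = 0 → A_y = 1286 lb.
ΣF_x = 0: A_x + 2400·cos46° = 0 → A_x = -1667 lb.

A_x = -1667 lb, A_y = 1286 lb, C_y = 4448 lb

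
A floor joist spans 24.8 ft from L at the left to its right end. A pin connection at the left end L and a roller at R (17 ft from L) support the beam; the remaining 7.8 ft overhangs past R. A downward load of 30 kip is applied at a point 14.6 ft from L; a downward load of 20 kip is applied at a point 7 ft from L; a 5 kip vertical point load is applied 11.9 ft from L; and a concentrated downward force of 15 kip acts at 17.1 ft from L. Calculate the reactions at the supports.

ΣM about L: R_y·17 − 30·14.6 − 20·7 − 5·11.9 − 15·17.1 = 0 → R_y = 894/17 = 52.5882 ≈ 52.59 kip.
ΣF_y = 0: L_y + 52.5882 − 30 − 20 − 5 − 15 = 0 → L_y = 17.41 kip.
ΣF_x = 0: no horizontal applied forces, so L_x = 0.

L_x = 0, L_y = 17.41 kip, R_y = 52.59 kip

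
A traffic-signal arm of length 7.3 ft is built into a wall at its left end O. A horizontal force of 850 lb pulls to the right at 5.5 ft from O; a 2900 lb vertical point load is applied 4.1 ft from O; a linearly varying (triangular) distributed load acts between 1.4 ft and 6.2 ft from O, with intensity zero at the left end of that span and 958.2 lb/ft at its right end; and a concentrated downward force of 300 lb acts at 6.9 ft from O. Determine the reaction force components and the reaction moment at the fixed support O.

Resultant of the triangular load: ½ × 958.2 × 4.8 = 2299.68 lb, acting at 4.6 ft from O (one-third of the span from the peak).
ΣF_x = 0: O_x + 850 = 0 → O_x = -850.0 lb.
ΣF_y = 0: O_y − 2900 − ½·958.2·4.8 − 300 = 0 → O_y = 5500 lb.
ΣM about O: M_O − 2900·4.1 − (½·958.2·4.8)·4.6 − 300·6.9 = 0 → M_O = 24540 lb·ft.

O_x = -850.0 lb, O_y = 5500 lb, M_O = 24540 lb·ft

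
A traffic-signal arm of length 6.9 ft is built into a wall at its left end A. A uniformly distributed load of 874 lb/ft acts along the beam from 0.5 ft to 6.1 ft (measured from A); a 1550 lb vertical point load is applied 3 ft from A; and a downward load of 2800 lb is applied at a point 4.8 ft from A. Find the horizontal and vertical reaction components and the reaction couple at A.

A_x = 0, A_y = 9244 lb, M_A = 34240 lb·ft

Resultant of the distributed load: 874 × 5.6 = 4894.4 lb at 3.3 ft from A.
ΣF_x = 0: A_x = 0.
ΣF_y = 0: A_y − 874·5.6 − 1550 − 2800 = 0 → A_y = 9244 lb.
ΣM about A: M_A − (874·5.6)·3.3 − 1550·3 − 2800·4.8 = 0 → M_A = 34240 lb·ft.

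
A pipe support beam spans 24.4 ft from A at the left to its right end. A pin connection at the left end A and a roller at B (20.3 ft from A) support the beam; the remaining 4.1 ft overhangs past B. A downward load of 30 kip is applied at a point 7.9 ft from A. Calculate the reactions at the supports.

A_x = 0, A_y = 18.33 kip, B_y = 11.67 kip

ΣM about A: B_y·20.3 − 30·7.9 = 0 → B_y = 237/20.3 = 11.6749 ≈ 11.67 kip.
ΣF_y = 0: A_y + 11.6749 − 30 = 0 → A_y = 18.33 kip.
ΣF_x = 0: no horizontal applied forces, so A_x = 0.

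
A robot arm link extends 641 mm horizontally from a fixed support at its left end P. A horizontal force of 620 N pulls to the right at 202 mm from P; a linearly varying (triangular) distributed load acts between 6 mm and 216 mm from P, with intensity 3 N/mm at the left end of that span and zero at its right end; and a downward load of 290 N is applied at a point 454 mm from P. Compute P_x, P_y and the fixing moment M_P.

Resultant of the triangular load: ½ × 3 × 210 = 315 N, acting at 76 mm from P (one-third of the span from the peak).
ΣF_x = 0: P_x + 620 = 0 → P_x = -620.0 N.
ΣF_y = 0: P_y − ½·3·210 − 290 = 0 → P_y = 605.0 N.
ΣM about P: M_P − (½·3·210)·76 − 290·454 = 0 → M_P = 155600 N·mm.

P_x = -620.0 N, P_y = 605.0 N, M_P = 155600 N·mm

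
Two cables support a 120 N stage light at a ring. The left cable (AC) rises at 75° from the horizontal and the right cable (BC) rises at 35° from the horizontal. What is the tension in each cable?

T_AC = 104.6 N, T_BC = 33.05 N

ΣF_x = 0: −T_AC·cos75° + T_BC·cos35° = 0 → T_BC = 0.31596·T_AC.
ΣF_y = 0: T_AC·sin75° + T_BC·sin35° = 120.
Substitute: T_AC·(0.965926 + 0.31596·0.573576) = 120 → T_AC = 104.607 ≈ 104.6 N.
Then T_BC = 0.31596 × 104.607 = 33.05 N.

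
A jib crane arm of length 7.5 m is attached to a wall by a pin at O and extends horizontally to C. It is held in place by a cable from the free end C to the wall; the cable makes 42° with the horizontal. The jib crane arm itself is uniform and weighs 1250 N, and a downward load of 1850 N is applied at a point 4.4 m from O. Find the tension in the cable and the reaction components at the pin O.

T = 2556 N, O_x = 1900 N, O_y = 1390 N

ΣM about O: T·sin42°·7.5 − 1250·3.75 − 1850·4.4 = 0 → T = 12827.5/(7.5·0.669131) = 2556.05 ≈ 2556 N.
ΣF_x = 0: O_x − T·cos42° = 0 → O_x = 2556.05 × 0.743145 = 1900 N.
ΣF_y = 0: O_y + T·sin42° − 1250 − 1850 = 0 → O_y = 3100 − 2556.05 × 0.669131 = 1390 N.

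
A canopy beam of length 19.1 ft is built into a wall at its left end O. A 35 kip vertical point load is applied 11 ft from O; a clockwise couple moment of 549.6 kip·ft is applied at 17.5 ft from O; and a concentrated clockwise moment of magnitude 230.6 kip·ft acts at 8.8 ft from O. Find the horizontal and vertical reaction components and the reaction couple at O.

O_x = 0, O_y = 35.00 kip, M_O = 1165 kip·ft

ΣF_x = 0: O_x = 0.
ΣF_y = 0: O_y − 35 = 0 → O_y = 35.00 kip.
ΣM about O: M_O − 35·11 − 549.6 − 230.6 = 0 → M_O = 1165 kip·ft.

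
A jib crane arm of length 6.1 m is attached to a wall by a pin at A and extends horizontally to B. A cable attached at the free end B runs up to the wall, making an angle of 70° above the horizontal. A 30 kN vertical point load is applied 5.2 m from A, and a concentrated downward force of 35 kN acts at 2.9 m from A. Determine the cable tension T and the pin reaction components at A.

ΣM about A: T·sin70°·6.1 − 30·5.2 − 35·2.9 = 0 → T = 257.5/(6.1·0.939693) = 44.9222 ≈ 44.92 kN.
ΣF_x = 0: A_x − T·cos70° = 0 → A_x = 44.9222 × 0.34202 = 15.36 kN.
ΣF_y = 0: A_y + T·sin70° − 30 − 35 = 0 → A_y = 65 − 44.9222 × 0.939693 = 22.79 kN.

T = 44.92 kN, A_x = 15.36 kN, A_y = 22.79 kN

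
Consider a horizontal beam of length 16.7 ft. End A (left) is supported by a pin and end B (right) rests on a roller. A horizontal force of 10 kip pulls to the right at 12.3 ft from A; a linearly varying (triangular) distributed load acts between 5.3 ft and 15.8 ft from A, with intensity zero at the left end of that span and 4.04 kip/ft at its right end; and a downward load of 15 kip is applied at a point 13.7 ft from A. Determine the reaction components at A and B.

Resultant of the triangular load: ½ × 4.04 × 10.5 = 21.21 kip, acting at 12.3 ft from A (one-third of the span from the peak).
Taking moments about A: B_y·16.7 − (½·4.04·10.5)·12.3 − 15·13.7 = 0 → B_y = 466.383/16.7 = 27.9271 ≈ 27.93 kip.
ΣF_y = 0: A_y + 27.9271 − ½·4.04·10.5 − 15 = 0 → A_y = 8.283 kip.
ΣF_x = 0: A_x + 10 = 0 → A_x = -10.00 kip.

A_x = -10.00 kip, A_y = 8.283 kip, B_y = 27.93 kip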